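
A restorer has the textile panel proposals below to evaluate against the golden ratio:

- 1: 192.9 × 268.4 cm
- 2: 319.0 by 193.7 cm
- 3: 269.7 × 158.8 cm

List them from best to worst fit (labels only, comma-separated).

2, 3, 1

Ratios: 1 = 268.4 / 192.9 ≈ 1.391; 2 = 319.0 / 193.7 ≈ 1.647; 3 = 269.7 / 158.8 ≈ 1.698.
|Δ from 1.618|: 1 0.227; 2 0.029; 3 0.080.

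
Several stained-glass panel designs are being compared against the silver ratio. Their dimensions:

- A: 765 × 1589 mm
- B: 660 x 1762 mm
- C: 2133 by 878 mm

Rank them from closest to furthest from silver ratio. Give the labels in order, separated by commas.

A: 1589/765 ≈ 2.077 → |2.077 − 2.414| = 0.337
B: 1762/660 ≈ 2.670 → |2.670 − 2.414| = 0.256
C: 2133/878 ≈ 2.429 → |2.429 − 2.414| = 0.015

C, B, A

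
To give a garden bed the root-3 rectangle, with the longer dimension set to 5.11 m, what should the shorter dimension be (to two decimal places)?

root-3 ≈ 1.73205.
Shorter side = 5.11 ÷ 1.73205 ≈ 2.9503 → 2.95 m.

2.95 m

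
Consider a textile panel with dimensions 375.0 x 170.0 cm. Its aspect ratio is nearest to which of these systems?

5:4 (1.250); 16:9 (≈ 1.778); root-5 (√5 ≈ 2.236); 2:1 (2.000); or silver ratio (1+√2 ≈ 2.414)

root-5

Ratio = 375.0 / 170.0 ≈ 2.206.
Distances: 5:4 1.250 (Δ 0.956); 16:9 1.778 (Δ 0.428); root-5 2.236 (Δ 0.030); 2:1 2.000 (Δ 0.206); silver ratio 2.414 (Δ 0.208).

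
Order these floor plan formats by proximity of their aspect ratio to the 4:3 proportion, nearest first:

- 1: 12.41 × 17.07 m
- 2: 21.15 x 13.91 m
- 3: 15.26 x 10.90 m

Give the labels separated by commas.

Ratios: 1 = 17.07 / 12.41 ≈ 1.376; 2 = 21.15 / 13.91 ≈ 1.520; 3 = 15.26 / 10.90 ≈ 1.400.
|Δ from 1.333|: 1 0.043; 2 0.187; 3 0.067.

1, 3, 2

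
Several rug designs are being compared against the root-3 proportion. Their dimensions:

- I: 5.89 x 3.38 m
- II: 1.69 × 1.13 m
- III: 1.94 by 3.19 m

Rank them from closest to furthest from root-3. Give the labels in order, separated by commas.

I, III, II

Ratios: I = 5.89 / 3.38 ≈ 1.743; II = 1.69 / 1.13 ≈ 1.496; III = 3.19 / 1.94 ≈ 1.644.
|Δ from 1.732|: I 0.011; II 0.236; III 0.088.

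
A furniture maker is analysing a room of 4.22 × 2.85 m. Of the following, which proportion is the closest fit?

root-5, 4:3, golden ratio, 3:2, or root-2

4.22/2.85 ≈ 1.481. Nearest candidates are 3:2 (1.500, off by 0.019) and root-2 (1.414, off by 0.067).

3:2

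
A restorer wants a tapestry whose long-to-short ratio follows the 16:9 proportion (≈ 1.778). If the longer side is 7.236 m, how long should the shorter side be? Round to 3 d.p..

4.070 m

16:9 ≈ 1.77778.
Shorter side = 7.236 ÷ 1.77778 ≈ 4.07024 → 4.070 m.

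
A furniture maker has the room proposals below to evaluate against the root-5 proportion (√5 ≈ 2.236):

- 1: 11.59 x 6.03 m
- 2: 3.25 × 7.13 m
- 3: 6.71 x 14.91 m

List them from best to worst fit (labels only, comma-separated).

1: 11.59/6.03 ≈ 1.922 → |1.922 − 2.236| = 0.314
2: 7.13/3.25 ≈ 2.194 → |2.194 − 2.236| = 0.042
3: 14.91/6.71 ≈ 2.222 → |2.222 − 2.236| = 0.014

3, 2, 1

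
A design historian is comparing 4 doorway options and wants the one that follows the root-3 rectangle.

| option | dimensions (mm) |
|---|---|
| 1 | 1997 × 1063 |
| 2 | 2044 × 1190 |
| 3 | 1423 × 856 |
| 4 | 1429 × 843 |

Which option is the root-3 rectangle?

2

Target root-3 ≈ 1.732.
1: 1.879 (Δ0.147)  2: 1.718 (Δ0.014)  3: 1.662 (Δ0.070)  4: 1.695 (Δ0.037)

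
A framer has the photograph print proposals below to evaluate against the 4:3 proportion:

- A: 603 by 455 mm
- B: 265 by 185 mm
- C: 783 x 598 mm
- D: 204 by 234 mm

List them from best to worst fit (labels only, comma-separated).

A, C, B, D

A: 603/455 ≈ 1.325 → |1.325 − 1.333| = 0.008
B: 265/185 ≈ 1.432 → |1.432 − 1.333| = 0.099
C: 783/598 ≈ 1.309 → |1.309 − 1.333| = 0.024
D: 234/204 ≈ 1.147 → |1.147 − 1.333| = 0.186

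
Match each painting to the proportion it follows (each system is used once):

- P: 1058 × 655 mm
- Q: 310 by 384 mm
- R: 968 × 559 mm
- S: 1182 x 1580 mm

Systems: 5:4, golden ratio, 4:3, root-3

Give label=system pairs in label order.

Ratios: P ≈ 1.615; Q ≈ 1.239; R ≈ 1.732; S ≈ 1.337.
Targets: 5:4 ≈ 1.250; golden ratio ≈ 1.618; 4:3 ≈ 1.333; root-3 ≈ 1.732.

P=golden ratio, Q=5:4, R=root-3, S=4:3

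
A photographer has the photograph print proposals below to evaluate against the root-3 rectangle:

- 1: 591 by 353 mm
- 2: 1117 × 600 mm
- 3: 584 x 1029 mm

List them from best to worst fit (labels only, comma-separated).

3, 1, 2

Ratios: 1 = 591 / 353 ≈ 1.674; 2 = 1117 / 600 ≈ 1.862; 3 = 1029 / 584 ≈ 1.762.
|Δ from 1.732|: 1 0.058; 2 0.130; 3 0.030.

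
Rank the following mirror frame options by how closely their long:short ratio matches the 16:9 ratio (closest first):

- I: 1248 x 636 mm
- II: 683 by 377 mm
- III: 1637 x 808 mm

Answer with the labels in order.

II, I, III

I: 1248/636 ≈ 1.962 → |1.962 − 1.778| = 0.184
II: 683/377 ≈ 1.812 → |1.812 − 1.778| = 0.034
III: 1637/808 ≈ 2.026 → |2.026 − 1.778| = 0.248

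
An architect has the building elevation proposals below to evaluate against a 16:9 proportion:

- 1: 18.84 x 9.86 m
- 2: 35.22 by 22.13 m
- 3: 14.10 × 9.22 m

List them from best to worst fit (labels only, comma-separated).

1, 2, 3

1: 18.84/9.86 ≈ 1.911 → |1.911 − 1.778| = 0.133
2: 35.22/22.13 ≈ 1.592 → |1.592 − 1.778| = 0.186
3: 14.10/9.22 ≈ 1.529 → |1.529 − 1.778| = 0.249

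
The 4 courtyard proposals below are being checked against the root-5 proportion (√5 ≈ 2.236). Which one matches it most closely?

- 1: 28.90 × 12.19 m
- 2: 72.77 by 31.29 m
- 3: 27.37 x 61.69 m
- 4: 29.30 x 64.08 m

3

Ratios (long/short): 1 ≈ 2.371; 2 ≈ 2.326; 3 ≈ 2.254; 4 ≈ 2.187.
root-5 ≈ 2.236; option 3 is nearest (Δ 0.018).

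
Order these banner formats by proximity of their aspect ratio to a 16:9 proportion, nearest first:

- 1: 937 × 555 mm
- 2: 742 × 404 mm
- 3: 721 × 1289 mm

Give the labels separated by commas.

3, 2, 1

1: 937/555 ≈ 1.688 → |1.688 − 1.778| = 0.090
2: 742/404 ≈ 1.837 → |1.837 − 1.778| = 0.059
3: 1289/721 ≈ 1.788 → |1.788 − 1.778| = 0.010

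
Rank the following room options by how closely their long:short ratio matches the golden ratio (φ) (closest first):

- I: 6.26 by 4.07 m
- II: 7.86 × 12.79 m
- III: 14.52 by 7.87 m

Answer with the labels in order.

I: 6.26/4.07 ≈ 1.538 → |1.538 − 1.618| = 0.080
II: 12.79/7.86 ≈ 1.627 → |1.627 − 1.618| = 0.009
III: 14.52/7.87 ≈ 1.845 → |1.845 − 1.618| = 0.227

II, I, III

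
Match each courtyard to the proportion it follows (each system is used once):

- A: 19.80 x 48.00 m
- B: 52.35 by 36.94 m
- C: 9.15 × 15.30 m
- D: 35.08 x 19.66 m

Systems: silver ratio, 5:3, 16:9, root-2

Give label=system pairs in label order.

A=silver ratio, B=root-2, C=5:3, D=16:9

Ratios: A ≈ 2.424; B ≈ 1.417; C ≈ 1.672; D ≈ 1.784.
Targets: silver ratio ≈ 2.414; 5:3 ≈ 1.667; 16:9 ≈ 1.778; root-2 ≈ 1.414.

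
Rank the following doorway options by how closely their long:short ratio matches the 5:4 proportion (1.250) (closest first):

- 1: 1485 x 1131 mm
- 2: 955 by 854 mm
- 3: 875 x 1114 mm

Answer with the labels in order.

3, 1, 2

1: 1485/1131 ≈ 1.313 → |1.313 − 1.250| = 0.063
2: 955/854 ≈ 1.118 → |1.118 − 1.250| = 0.132
3: 1114/875 ≈ 1.273 → |1.273 − 1.250| = 0.023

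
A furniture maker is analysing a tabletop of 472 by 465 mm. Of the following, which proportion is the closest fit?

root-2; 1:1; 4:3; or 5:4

1:1

Ratio = 472 / 465 ≈ 1.015.
Distances: root-2 1.414 (Δ 0.399); 1:1 1.000 (Δ 0.015); 4:3 1.333 (Δ 0.318); 5:4 1.250 (Δ 0.235).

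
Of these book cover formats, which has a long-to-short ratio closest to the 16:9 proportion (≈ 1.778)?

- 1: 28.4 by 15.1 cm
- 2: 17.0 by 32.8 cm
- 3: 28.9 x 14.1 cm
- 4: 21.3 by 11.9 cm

4

Ratios (long/short): 1 ≈ 1.881; 2 ≈ 1.929; 3 ≈ 2.050; 4 ≈ 1.790.
16:9 ≈ 1.778; option 4 is nearest (Δ 0.012).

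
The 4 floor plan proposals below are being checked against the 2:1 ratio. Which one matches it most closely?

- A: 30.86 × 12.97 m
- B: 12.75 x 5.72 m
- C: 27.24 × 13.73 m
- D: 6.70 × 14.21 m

Ratios (long/short): A ≈ 2.379; B ≈ 2.229; C ≈ 1.984; D ≈ 2.121.
2:1 ≈ 2.000; option C is nearest (Δ 0.016).

C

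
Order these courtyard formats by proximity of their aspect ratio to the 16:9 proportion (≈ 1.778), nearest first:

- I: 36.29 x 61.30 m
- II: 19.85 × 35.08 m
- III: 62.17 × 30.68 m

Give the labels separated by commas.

I: 61.30/36.29 ≈ 1.689 → |1.689 − 1.778| = 0.089
II: 35.08/19.85 ≈ 1.767 → |1.767 − 1.778| = 0.011
III: 62.17/30.68 ≈ 2.026 → |2.026 − 1.778| = 0.248

II, I, III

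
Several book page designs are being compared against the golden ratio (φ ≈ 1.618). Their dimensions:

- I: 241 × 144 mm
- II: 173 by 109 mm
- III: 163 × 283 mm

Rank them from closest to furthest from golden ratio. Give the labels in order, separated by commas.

I: 241/144 ≈ 1.674 → |1.674 − 1.618| = 0.056
II: 173/109 ≈ 1.587 → |1.587 − 1.618| = 0.031
III: 283/163 ≈ 1.736 → |1.736 − 1.618| = 0.118

II, I, III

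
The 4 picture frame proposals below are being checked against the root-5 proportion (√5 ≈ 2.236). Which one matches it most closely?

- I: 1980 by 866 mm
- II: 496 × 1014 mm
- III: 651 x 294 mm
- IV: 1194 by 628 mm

III

Target root-5 ≈ 2.236.
I: 2.286 (Δ0.050)  II: 2.044 (Δ0.192)  III: 2.214 (Δ0.022)  IV: 1.901 (Δ0.335)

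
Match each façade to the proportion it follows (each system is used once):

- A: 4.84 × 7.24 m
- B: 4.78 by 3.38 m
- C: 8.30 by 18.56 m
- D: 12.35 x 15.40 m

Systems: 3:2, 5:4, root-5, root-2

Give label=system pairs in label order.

Ratios: A ≈ 1.496; B ≈ 1.414; C ≈ 2.236; D ≈ 1.247.
Targets: 3:2 ≈ 1.500; 5:4 ≈ 1.250; root-5 ≈ 2.236; root-2 ≈ 1.414.

A=3:2, B=root-2, C=root-5, D=5:4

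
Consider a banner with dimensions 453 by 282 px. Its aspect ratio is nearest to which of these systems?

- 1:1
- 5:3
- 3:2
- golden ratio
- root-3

golden ratio

Ratio = 453 / 282 ≈ 1.606.
Distances: 1:1 1.000 (Δ 0.606); 5:3 1.667 (Δ 0.061); 3:2 1.500 (Δ 0.106); golden ratio 1.618 (Δ 0.012); root-3 1.732 (Δ 0.126).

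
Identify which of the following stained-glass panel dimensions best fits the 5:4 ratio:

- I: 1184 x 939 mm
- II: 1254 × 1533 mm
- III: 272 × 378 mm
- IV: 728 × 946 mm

I

Ratios (long/short): I ≈ 1.261; II ≈ 1.222; III ≈ 1.390; IV ≈ 1.299.
5:4 ≈ 1.250; option I is nearest (Δ 0.011).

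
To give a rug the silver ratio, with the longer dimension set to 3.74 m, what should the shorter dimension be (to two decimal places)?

silver ratio ≈ 2.41421.
Shorter side = 3.74 ÷ 2.41421 ≈ 1.5492 → 1.55 m.

1.55 m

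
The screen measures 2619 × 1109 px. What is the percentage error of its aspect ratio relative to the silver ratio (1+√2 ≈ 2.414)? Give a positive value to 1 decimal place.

Ratio = 2619 / 1109 ≈ 2.3616.
Ideal silver ratio ≈ 2.4142. |2.3616 − 2.4142| / 2.4142 ≈ 2.18% → 2.2%.

2.2%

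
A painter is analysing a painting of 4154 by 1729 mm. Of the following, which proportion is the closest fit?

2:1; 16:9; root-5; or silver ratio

silver ratio

Ratio = 4154 / 1729 ≈ 2.403.
Distances: 2:1 2.000 (Δ 0.403); 16:9 1.778 (Δ 0.625); root-5 2.236 (Δ 0.167); silver ratio 2.414 (Δ 0.011).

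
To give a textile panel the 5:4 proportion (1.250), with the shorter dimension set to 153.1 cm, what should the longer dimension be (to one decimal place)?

5:4 = 1.25000.
Longer side = 153.1 × 1.25000 ≈ 191.375 → 191.4 cm.

191.4 cm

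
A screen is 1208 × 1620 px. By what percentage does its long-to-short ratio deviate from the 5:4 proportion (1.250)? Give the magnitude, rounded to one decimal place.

7.3%

Ratio = 1620 / 1208 ≈ 1.3411.
Ideal 5:4 = 1.2500. |1.3411 − 1.2500| / 1.2500 ≈ 7.29% → 7.3%.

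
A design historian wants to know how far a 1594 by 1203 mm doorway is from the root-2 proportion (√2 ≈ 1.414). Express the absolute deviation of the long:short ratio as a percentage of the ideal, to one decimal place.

Ratio = 1594 / 1203 ≈ 1.3250.
Ideal root-2 ≈ 1.4142. |1.3250 − 1.4142| / 1.4142 ≈ 6.31% → 6.3%.

6.3%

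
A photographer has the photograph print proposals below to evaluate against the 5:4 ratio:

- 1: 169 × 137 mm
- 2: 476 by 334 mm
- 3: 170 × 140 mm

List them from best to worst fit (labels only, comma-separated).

1: 169/137 ≈ 1.234 → |1.234 − 1.250| = 0.016
2: 476/334 ≈ 1.425 → |1.425 − 1.250| = 0.175
3: 170/140 ≈ 1.214 → |1.214 − 1.250| = 0.036

1, 3, 2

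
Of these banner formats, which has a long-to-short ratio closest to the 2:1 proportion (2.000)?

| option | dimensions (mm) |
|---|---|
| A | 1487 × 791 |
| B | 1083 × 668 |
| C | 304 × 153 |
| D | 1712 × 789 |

C

Target 2:1 ≈ 2.000.
A: 1.880 (Δ0.120)  B: 1.621 (Δ0.379)  C: 1.987 (Δ0.013)  D: 2.170 (Δ0.170)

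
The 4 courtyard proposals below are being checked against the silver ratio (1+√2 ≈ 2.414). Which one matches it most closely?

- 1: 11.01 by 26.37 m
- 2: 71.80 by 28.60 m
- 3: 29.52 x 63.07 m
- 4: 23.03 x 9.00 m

1

Target silver ratio ≈ 2.414.
1: 2.395 (Δ0.019)  2: 2.510 (Δ0.096)  3: 2.137 (Δ0.277)  4: 2.559 (Δ0.145)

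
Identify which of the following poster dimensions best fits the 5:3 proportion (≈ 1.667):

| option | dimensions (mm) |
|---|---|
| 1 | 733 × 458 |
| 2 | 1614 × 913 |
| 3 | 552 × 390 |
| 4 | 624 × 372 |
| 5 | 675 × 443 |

4

Target 5:3 ≈ 1.667.
1: 1.600 (Δ0.067)  2: 1.768 (Δ0.101)  3: 1.415 (Δ0.252)  4: 1.677 (Δ0.010)  5: 1.524 (Δ0.143)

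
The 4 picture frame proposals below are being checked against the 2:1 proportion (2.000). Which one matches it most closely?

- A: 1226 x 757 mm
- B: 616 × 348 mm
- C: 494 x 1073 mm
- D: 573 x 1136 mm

Target 2:1 ≈ 2.000.
A: 1.620 (Δ0.380)  B: 1.770 (Δ0.230)  C: 2.172 (Δ0.172)  D: 1.983 (Δ0.017)

D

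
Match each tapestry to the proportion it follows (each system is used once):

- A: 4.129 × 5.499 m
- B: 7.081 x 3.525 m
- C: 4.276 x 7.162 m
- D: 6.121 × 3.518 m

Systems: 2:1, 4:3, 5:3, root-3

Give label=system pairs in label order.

A=4:3, B=2:1, C=5:3, D=root-3

Ratios: A ≈ 1.332; B ≈ 2.009; C ≈ 1.675; D ≈ 1.740.
Targets: 2:1 ≈ 2.000; 4:3 ≈ 1.333; 5:3 ≈ 1.667; root-3 ≈ 1.732.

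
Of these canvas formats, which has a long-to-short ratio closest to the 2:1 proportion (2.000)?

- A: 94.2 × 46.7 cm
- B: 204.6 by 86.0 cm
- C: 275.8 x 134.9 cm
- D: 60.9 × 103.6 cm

A

Ratios (long/short): A ≈ 2.017; B ≈ 2.379; C ≈ 2.044; D ≈ 1.701.
2:1 ≈ 2.000; option A is nearest (Δ 0.017).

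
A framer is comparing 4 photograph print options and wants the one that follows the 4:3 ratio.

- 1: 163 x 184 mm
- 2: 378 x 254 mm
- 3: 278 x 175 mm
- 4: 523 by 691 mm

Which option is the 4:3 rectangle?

4

Target 4:3 ≈ 1.333.
1: 1.129 (Δ0.204)  2: 1.488 (Δ0.155)  3: 1.589 (Δ0.256)  4: 1.321 (Δ0.012)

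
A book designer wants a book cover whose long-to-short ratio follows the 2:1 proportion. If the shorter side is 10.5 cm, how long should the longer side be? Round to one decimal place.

21.0 cm

2:1 = 2.00000.
Longer side = 10.5 × 2.00000 ≈ 21.000 → 21.0 cm.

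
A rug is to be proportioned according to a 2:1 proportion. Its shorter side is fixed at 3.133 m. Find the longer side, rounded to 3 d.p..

2:1 = 2.00000.
Longer side = 3.133 × 2.00000 ≈ 6.26600 → 6.266 m.

6.266 m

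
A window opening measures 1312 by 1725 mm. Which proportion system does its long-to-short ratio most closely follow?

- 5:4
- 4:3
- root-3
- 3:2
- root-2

4:3

1725/1312 ≈ 1.315. Nearest candidates are 4:3 (1.333, off by 0.018) and 5:4 (1.250, off by 0.065).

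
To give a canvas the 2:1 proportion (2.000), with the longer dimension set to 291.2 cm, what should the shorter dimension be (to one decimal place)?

145.6 cm

2:1 = 2.00000.
Shorter side = 291.2 ÷ 2.00000 ≈ 145.600 → 145.6 cm.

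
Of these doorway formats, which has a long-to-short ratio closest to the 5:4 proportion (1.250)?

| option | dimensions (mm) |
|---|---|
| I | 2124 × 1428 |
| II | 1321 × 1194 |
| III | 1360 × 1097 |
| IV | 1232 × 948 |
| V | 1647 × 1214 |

Ratios (long/short): I ≈ 1.487; II ≈ 1.106; III ≈ 1.240; IV ≈ 1.300; V ≈ 1.357.
5:4 ≈ 1.250; option III is nearest (Δ 0.010).

III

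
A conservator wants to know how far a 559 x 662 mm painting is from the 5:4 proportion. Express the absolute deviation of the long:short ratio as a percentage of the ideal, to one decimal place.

Ratio = 662 / 559 ≈ 1.1843.
Ideal 5:4 = 1.2500. |1.1843 − 1.2500| / 1.2500 ≈ 5.26% → 5.3%.

5.3%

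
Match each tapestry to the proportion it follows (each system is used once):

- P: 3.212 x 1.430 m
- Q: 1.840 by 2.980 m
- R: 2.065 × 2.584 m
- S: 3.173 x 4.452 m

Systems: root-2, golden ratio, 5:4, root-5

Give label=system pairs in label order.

P=root-5, Q=golden ratio, R=5:4, S=root-2

P = 3.212/1.430 ≈ 2.246 → root-5 (2.236)
Q = 2.980/1.840 ≈ 1.620 → golden ratio (1.618)
R = 2.584/2.065 ≈ 1.251 → 5:4 (1.250)
S = 4.452/3.173 ≈ 1.403 → root-2 (1.414)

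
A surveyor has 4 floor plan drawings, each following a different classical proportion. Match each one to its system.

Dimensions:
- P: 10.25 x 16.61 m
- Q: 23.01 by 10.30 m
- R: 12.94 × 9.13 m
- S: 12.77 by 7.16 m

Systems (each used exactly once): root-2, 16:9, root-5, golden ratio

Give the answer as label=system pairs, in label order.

Ratios: P ≈ 1.620; Q ≈ 2.234; R ≈ 1.417; S ≈ 1.784.
Targets: root-2 ≈ 1.414; 16:9 ≈ 1.778; root-5 ≈ 2.236; golden ratio ≈ 1.618.

P=golden ratio, Q=root-5, R=root-2, S=16:9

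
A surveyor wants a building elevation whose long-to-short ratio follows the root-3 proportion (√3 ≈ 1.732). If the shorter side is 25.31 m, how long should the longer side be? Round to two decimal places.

43.84 m

root-3 ≈ 1.73205.
Longer side = 25.31 × 1.73205 ≈ 43.8382 → 43.84 m.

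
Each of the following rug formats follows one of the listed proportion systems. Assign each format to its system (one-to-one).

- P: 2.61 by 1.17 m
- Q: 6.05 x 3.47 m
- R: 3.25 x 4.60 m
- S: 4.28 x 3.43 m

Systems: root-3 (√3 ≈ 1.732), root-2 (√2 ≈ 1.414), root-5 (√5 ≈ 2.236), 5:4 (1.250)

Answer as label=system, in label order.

P = 2.61/1.17 ≈ 2.231 → root-5 (2.236)
Q = 6.05/3.47 ≈ 1.744 → root-3 (1.732)
R = 4.60/3.25 ≈ 1.415 → root-2 (1.414)
S = 4.28/3.43 ≈ 1.248 → 5:4 (1.250)

P=root-5, Q=root-3, R=root-2, S=5:4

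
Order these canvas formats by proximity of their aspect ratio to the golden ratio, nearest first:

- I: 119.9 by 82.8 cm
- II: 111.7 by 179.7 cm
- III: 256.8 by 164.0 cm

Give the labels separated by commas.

II, III, I

I: 119.9/82.8 ≈ 1.448 → |1.448 − 1.618| = 0.170
II: 179.7/111.7 ≈ 1.609 → |1.609 − 1.618| = 0.009
III: 256.8/164.0 ≈ 1.566 → |1.566 − 1.618| = 0.052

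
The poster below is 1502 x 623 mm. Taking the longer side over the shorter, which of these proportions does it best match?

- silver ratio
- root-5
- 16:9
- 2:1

silver ratio

1502/623 ≈ 2.411. Nearest candidates are silver ratio (2.414, off by 0.003) and root-5 (2.236, off by 0.175).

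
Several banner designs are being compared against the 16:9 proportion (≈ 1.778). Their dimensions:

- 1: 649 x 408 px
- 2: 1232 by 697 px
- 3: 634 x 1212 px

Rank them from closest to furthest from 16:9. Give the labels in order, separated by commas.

2, 3, 1

1: 649/408 ≈ 1.591 → |1.591 − 1.778| = 0.187
2: 1232/697 ≈ 1.768 → |1.768 − 1.778| = 0.010
3: 1212/634 ≈ 1.912 → |1.912 − 1.778| = 0.134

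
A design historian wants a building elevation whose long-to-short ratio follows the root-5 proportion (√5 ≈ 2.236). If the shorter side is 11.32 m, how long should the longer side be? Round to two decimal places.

25.31 m

root-5 ≈ 2.23607.
Longer side = 11.32 × 2.23607 ≈ 25.3123 → 25.31 m.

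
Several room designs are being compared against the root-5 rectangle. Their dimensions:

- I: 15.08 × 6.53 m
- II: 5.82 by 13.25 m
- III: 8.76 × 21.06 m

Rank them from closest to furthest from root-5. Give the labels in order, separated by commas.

Ratios: I = 15.08 / 6.53 ≈ 2.309; II = 13.25 / 5.82 ≈ 2.277; III = 21.06 / 8.76 ≈ 2.404.
|Δ from 2.236|: I 0.073; II 0.041; III 0.168.

II, I, III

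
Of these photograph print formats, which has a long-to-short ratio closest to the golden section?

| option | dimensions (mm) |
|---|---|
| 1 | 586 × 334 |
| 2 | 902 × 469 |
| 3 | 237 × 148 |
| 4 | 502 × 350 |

3

Target golden ratio ≈ 1.618.
1: 1.754 (Δ0.136)  2: 1.923 (Δ0.305)  3: 1.601 (Δ0.017)  4: 1.434 (Δ0.184)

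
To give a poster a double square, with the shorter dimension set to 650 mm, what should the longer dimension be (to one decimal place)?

2:1 = 2.00000.
Longer side = 650 × 2.00000 ≈ 1300.000 → 1300.0 mm.

1300.0 mm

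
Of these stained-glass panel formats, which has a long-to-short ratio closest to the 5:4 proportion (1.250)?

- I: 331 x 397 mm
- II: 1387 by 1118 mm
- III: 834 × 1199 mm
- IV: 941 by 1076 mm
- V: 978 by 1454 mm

II

Target 5:4 ≈ 1.250.
I: 1.199 (Δ0.051)  II: 1.241 (Δ0.009)  III: 1.438 (Δ0.188)  IV: 1.143 (Δ0.107)  V: 1.487 (Δ0.237)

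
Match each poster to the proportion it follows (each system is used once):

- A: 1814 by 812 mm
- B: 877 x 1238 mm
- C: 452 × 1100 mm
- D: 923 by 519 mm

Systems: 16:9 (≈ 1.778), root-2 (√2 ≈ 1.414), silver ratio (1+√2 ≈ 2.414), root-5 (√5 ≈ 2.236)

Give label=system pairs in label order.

A = 1814/812 ≈ 2.234 → root-5 (2.236)
B = 1238/877 ≈ 1.412 → root-2 (1.414)
C = 1100/452 ≈ 2.434 → silver ratio (2.414)
D = 923/519 ≈ 1.778 → 16:9 (1.778)

A=root-5, B=root-2, C=silver ratio, D=16:9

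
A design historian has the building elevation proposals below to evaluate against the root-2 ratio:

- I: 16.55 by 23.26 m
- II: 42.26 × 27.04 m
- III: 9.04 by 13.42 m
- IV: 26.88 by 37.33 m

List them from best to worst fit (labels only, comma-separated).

I: 23.26/16.55 ≈ 1.405 → |1.405 − 1.414| = 0.009
II: 42.26/27.04 ≈ 1.563 → |1.563 − 1.414| = 0.149
III: 13.42/9.04 ≈ 1.485 → |1.485 − 1.414| = 0.071
IV: 37.33/26.88 ≈ 1.389 → |1.389 − 1.414| = 0.025

I, IV, III, II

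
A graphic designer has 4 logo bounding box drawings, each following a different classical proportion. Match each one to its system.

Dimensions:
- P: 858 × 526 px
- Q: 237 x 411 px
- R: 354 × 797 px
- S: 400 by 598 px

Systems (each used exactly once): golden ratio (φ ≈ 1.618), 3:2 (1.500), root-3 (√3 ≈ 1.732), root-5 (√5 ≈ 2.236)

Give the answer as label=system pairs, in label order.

P=golden ratio, Q=root-3, R=root-5, S=3:2

Ratios: P ≈ 1.631; Q ≈ 1.734; R ≈ 2.251; S ≈ 1.495.
Targets: golden ratio ≈ 1.618; 3:2 ≈ 1.500; root-3 ≈ 1.732; root-5 ≈ 2.236.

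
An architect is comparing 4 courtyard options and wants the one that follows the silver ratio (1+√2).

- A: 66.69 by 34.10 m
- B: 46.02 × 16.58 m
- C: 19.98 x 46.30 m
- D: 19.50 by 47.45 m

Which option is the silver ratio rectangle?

Target silver ratio ≈ 2.414.
A: 1.956 (Δ0.458)  B: 2.776 (Δ0.362)  C: 2.317 (Δ0.097)  D: 2.433 (Δ0.019)

D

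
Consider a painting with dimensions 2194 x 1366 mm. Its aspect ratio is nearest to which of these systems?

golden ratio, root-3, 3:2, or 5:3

golden ratio

2194/1366 ≈ 1.606. Nearest candidates are golden ratio (1.618, off by 0.012) and 5:3 (1.667, off by 0.061).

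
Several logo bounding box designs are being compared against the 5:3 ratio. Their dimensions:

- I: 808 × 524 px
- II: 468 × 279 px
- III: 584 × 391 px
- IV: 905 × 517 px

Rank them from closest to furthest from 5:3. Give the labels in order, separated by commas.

Ratios: I = 808 / 524 ≈ 1.542; II = 468 / 279 ≈ 1.677; III = 584 / 391 ≈ 1.494; IV = 905 / 517 ≈ 1.750.
|Δ from 1.667|: I 0.125; II 0.010; III 0.173; IV 0.083.

II, IV, I, III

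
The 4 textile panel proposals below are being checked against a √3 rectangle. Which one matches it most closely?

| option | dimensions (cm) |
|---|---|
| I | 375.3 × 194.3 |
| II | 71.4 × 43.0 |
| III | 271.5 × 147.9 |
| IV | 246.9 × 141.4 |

IV

Target root-3 ≈ 1.732.
I: 1.932 (Δ0.200)  II: 1.660 (Δ0.072)  III: 1.836 (Δ0.104)  IV: 1.746 (Δ0.014)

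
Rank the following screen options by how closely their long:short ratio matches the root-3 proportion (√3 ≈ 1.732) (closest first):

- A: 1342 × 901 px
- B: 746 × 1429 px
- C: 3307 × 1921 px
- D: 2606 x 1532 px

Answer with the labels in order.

A: 1342/901 ≈ 1.489 → |1.489 − 1.732| = 0.243
B: 1429/746 ≈ 1.916 → |1.916 − 1.732| = 0.184
C: 3307/1921 ≈ 1.721 → |1.721 − 1.732| = 0.011
D: 2606/1532 ≈ 1.701 → |1.701 − 1.732| = 0.031

C, D, B, A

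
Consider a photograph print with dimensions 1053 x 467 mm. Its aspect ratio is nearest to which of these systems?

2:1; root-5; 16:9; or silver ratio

Ratio = 1053 / 467 ≈ 2.255.
Distances: 2:1 2.000 (Δ 0.255); root-5 2.236 (Δ 0.019); 16:9 1.778 (Δ 0.477); silver ratio 2.414 (Δ 0.159).

root-5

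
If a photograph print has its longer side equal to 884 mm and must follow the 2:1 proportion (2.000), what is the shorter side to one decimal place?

2:1 = 2.00000.
Shorter side = 884 ÷ 2.00000 ≈ 442.000 → 442.0 mm.

442.0 mm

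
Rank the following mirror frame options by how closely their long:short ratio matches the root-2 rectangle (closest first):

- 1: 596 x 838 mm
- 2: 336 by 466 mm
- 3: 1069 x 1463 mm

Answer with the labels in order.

1, 2, 3

Ratios: 1 = 838 / 596 ≈ 1.406; 2 = 466 / 336 ≈ 1.387; 3 = 1463 / 1069 ≈ 1.369.
|Δ from 1.414|: 1 0.008; 2 0.027; 3 0.045.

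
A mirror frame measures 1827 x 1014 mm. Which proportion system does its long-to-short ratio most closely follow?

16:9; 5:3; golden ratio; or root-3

Ratio = 1827 / 1014 ≈ 1.802.
Distances: 16:9 1.778 (Δ 0.024); 5:3 1.667 (Δ 0.135); golden ratio 1.618 (Δ 0.184); root-3 1.732 (Δ 0.070).

16:9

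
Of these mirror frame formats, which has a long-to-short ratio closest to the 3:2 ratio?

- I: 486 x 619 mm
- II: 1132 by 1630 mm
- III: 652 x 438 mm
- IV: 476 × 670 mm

Target 3:2 ≈ 1.500.
I: 1.274 (Δ0.226)  II: 1.440 (Δ0.060)  III: 1.489 (Δ0.011)  IV: 1.408 (Δ0.092)

III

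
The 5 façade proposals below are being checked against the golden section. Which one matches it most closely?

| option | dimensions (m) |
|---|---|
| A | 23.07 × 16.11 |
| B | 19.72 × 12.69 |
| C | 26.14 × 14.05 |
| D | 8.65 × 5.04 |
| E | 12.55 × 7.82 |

Target golden ratio ≈ 1.618.
A: 1.432 (Δ0.186)  B: 1.554 (Δ0.064)  C: 1.860 (Δ0.242)  D: 1.716 (Δ0.098)  E: 1.605 (Δ0.013)

E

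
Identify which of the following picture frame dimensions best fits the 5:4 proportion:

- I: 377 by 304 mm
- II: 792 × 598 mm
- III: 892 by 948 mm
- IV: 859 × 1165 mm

Target 5:4 ≈ 1.250.
I: 1.240 (Δ0.010)  II: 1.324 (Δ0.074)  III: 1.063 (Δ0.187)  IV: 1.356 (Δ0.106)

I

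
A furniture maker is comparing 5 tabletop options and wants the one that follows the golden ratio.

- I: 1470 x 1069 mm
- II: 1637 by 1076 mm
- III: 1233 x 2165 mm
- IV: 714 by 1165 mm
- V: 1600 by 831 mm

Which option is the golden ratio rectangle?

Target golden ratio ≈ 1.618.
I: 1.375 (Δ0.243)  II: 1.521 (Δ0.097)  III: 1.756 (Δ0.138)  IV: 1.632 (Δ0.014)  V: 1.925 (Δ0.307)

IV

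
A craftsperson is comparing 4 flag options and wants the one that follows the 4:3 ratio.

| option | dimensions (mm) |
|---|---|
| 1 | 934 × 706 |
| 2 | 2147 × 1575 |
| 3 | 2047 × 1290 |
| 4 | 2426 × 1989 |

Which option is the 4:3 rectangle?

Ratios (long/short): 1 ≈ 1.323; 2 ≈ 1.363; 3 ≈ 1.587; 4 ≈ 1.220.
4:3 ≈ 1.333; option 1 is nearest (Δ 0.010).

1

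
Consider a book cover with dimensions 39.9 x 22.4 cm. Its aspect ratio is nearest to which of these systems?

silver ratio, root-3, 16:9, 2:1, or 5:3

39.9/22.4 ≈ 1.781. Nearest candidates are 16:9 (1.778, off by 0.003) and root-3 (1.732, off by 0.049).

16:9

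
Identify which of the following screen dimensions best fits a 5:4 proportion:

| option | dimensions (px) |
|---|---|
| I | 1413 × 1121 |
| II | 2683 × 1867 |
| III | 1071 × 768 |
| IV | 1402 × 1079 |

Target 5:4 ≈ 1.250.
I: 1.260 (Δ0.010)  II: 1.437 (Δ0.187)  III: 1.395 (Δ0.145)  IV: 1.299 (Δ0.049)

I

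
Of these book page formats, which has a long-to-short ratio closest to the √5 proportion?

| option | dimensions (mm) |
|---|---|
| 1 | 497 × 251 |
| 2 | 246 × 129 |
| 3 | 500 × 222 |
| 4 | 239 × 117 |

Target root-5 ≈ 2.236.
1: 1.980 (Δ0.256)  2: 1.907 (Δ0.329)  3: 2.252 (Δ0.016)  4: 2.043 (Δ0.193)

3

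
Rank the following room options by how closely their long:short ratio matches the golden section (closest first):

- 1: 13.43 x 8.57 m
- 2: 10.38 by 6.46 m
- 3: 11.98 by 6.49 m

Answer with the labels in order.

2, 1, 3

1: 13.43/8.57 ≈ 1.567 → |1.567 − 1.618| = 0.051
2: 10.38/6.46 ≈ 1.607 → |1.607 − 1.618| = 0.011
3: 11.98/6.49 ≈ 1.846 → |1.846 − 1.618| = 0.228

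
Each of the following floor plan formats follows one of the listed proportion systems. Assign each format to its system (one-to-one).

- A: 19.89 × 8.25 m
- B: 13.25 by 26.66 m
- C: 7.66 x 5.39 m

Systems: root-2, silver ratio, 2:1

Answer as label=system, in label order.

Ratios: A ≈ 2.411; B ≈ 2.012; C ≈ 1.421.
Targets: root-2 ≈ 1.414; silver ratio ≈ 2.414; 2:1 ≈ 2.000.

A=silver ratio, B=2:1, C=root-2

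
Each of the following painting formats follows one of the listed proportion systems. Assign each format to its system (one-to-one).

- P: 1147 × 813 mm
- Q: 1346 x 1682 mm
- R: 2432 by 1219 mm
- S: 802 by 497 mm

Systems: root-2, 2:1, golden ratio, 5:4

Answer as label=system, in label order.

P=root-2, Q=5:4, R=2:1, S=golden ratio

P = 1147/813 ≈ 1.411 → root-2 (1.414)
Q = 1682/1346 ≈ 1.250 → 5:4 (1.250)
R = 2432/1219 ≈ 1.995 → 2:1 (2.000)
S = 802/497 ≈ 1.614 → golden ratio (1.618)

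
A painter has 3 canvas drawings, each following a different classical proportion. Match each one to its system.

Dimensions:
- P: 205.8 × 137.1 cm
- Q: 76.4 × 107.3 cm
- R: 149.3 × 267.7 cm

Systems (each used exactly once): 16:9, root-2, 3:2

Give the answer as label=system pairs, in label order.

P=3:2, Q=root-2, R=16:9

Ratios: P ≈ 1.501; Q ≈ 1.404; R ≈ 1.793.
Targets: 16:9 ≈ 1.778; root-2 ≈ 1.414; 3:2 ≈ 1.500.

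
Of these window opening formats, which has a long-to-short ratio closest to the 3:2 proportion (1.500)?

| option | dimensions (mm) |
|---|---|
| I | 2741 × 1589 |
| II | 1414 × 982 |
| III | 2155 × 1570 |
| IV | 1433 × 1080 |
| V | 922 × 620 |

Target 3:2 ≈ 1.500.
I: 1.725 (Δ0.225)  II: 1.440 (Δ0.060)  III: 1.373 (Δ0.127)  IV: 1.327 (Δ0.173)  V: 1.487 (Δ0.013)

V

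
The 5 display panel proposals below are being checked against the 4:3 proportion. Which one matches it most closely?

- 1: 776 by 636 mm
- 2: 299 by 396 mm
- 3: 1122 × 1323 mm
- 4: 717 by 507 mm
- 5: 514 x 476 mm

Ratios (long/short): 1 ≈ 1.220; 2 ≈ 1.324; 3 ≈ 1.179; 4 ≈ 1.414; 5 ≈ 1.080.
4:3 ≈ 1.333; option 2 is nearest (Δ 0.009).

2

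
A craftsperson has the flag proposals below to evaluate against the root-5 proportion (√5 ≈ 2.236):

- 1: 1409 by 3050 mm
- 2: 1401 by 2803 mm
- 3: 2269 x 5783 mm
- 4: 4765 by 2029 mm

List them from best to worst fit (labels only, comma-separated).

Ratios: 1 = 3050 / 1409 ≈ 2.165; 2 = 2803 / 1401 ≈ 2.001; 3 = 5783 / 2269 ≈ 2.549; 4 = 4765 / 2029 ≈ 2.348.
|Δ from 2.236|: 1 0.071; 2 0.235; 3 0.313; 4 0.112.

1, 4, 2, 3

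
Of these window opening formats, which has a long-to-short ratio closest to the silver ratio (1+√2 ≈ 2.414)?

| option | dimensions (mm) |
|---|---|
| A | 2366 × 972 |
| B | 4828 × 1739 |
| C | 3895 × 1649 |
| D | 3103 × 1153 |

Ratios (long/short): A ≈ 2.434; B ≈ 2.776; C ≈ 2.362; D ≈ 2.691.
silver ratio ≈ 2.414; option A is nearest (Δ 0.020).

A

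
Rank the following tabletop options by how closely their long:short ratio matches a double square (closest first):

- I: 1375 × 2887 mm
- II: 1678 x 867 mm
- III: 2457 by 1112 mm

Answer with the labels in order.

I: 2887/1375 ≈ 2.100 → |2.100 − 2.000| = 0.100
II: 1678/867 ≈ 1.935 → |1.935 − 2.000| = 0.065
III: 2457/1112 ≈ 2.210 → |2.210 − 2.000| = 0.210

II, I, III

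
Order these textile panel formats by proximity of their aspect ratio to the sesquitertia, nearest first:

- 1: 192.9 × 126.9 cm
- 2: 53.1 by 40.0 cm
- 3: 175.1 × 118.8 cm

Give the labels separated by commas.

2, 3, 1

Ratios: 1 = 192.9 / 126.9 ≈ 1.520; 2 = 53.1 / 40.0 ≈ 1.328; 3 = 175.1 / 118.8 ≈ 1.474.
|Δ from 1.333|: 1 0.187; 2 0.005; 3 0.141.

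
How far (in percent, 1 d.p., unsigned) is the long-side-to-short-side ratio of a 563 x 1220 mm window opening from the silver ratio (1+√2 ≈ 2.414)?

Ratio = 1220 / 563 ≈ 2.1670.
Ideal silver ratio ≈ 2.4142. |2.1670 − 2.4142| / 2.4142 ≈ 10.24% → 10.2%.

10.2%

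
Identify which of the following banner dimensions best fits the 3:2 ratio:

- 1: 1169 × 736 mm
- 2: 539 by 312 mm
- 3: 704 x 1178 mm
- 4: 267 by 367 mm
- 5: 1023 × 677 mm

Target 3:2 ≈ 1.500.
1: 1.588 (Δ0.088)  2: 1.728 (Δ0.228)  3: 1.673 (Δ0.173)  4: 1.375 (Δ0.125)  5: 1.511 (Δ0.011)

5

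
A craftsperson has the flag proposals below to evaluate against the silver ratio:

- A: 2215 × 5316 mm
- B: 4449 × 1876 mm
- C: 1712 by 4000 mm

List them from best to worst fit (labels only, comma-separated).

Ratios: A = 5316 / 2215 ≈ 2.400; B = 4449 / 1876 ≈ 2.372; C = 4000 / 1712 ≈ 2.336.
|Δ from 2.414|: A 0.014; B 0.042; C 0.078.

A, B, C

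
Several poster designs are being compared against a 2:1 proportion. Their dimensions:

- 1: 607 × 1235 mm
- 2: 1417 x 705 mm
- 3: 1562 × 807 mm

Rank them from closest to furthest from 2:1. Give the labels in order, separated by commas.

2, 1, 3

1: 1235/607 ≈ 2.035 → |2.035 − 2.000| = 0.035
2: 1417/705 ≈ 2.010 → |2.010 − 2.000| = 0.010
3: 1562/807 ≈ 1.936 → |1.936 − 2.000| = 0.064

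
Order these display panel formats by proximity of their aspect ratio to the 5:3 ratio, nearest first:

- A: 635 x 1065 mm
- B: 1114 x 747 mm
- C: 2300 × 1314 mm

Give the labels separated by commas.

Ratios: A = 1065 / 635 ≈ 1.677; B = 1114 / 747 ≈ 1.491; C = 2300 / 1314 ≈ 1.750.
|Δ from 1.667|: A 0.010; B 0.176; C 0.083.

A, C, B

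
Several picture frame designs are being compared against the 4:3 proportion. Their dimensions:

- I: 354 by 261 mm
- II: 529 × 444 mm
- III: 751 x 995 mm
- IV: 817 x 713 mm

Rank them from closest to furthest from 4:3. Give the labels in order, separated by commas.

I: 354/261 ≈ 1.356 → |1.356 − 1.333| = 0.023
II: 529/444 ≈ 1.191 → |1.191 − 1.333| = 0.142
III: 995/751 ≈ 1.325 → |1.325 − 1.333| = 0.008
IV: 817/713 ≈ 1.146 → |1.146 − 1.333| = 0.187

III, I, II, IV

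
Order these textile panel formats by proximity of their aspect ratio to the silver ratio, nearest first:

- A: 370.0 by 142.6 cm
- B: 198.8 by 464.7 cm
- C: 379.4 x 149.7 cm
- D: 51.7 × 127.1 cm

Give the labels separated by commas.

D, B, C, A

A: 370.0/142.6 ≈ 2.595 → |2.595 − 2.414| = 0.181
B: 464.7/198.8 ≈ 2.338 → |2.338 − 2.414| = 0.076
C: 379.4/149.7 ≈ 2.534 → |2.534 − 2.414| = 0.120
D: 127.1/51.7 ≈ 2.458 → |2.458 − 2.414| = 0.044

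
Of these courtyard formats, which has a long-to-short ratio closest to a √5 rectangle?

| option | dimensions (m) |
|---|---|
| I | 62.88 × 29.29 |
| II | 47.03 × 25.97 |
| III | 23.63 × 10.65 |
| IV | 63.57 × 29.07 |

Target root-5 ≈ 2.236.
I: 2.147 (Δ0.089)  II: 1.811 (Δ0.425)  III: 2.219 (Δ0.017)  IV: 2.187 (Δ0.049)

III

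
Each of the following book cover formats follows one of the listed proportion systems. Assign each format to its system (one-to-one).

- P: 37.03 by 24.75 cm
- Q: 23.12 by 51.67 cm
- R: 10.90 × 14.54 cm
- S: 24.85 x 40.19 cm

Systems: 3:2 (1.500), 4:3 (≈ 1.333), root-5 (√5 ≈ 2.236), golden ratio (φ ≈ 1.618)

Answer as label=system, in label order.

P = 37.03/24.75 ≈ 1.496 → 3:2 (1.500)
Q = 51.67/23.12 ≈ 2.235 → root-5 (2.236)
R = 14.54/10.90 ≈ 1.334 → 4:3 (1.333)
S = 40.19/24.85 ≈ 1.617 → golden ratio (1.618)

P=3:2, Q=root-5, R=4:3, S=golden ratio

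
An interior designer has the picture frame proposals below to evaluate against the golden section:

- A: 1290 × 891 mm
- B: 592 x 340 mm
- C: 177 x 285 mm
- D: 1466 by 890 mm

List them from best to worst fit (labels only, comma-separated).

A: 1290/891 ≈ 1.448 → |1.448 − 1.618| = 0.170
B: 592/340 ≈ 1.741 → |1.741 − 1.618| = 0.123
C: 285/177 ≈ 1.610 → |1.610 − 1.618| = 0.008
D: 1466/890 ≈ 1.647 → |1.647 − 1.618| = 0.029

C, D, B, A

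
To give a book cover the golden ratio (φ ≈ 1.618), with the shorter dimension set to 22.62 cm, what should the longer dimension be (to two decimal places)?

golden ratio ≈ 1.61803.
Longer side = 22.62 × 1.61803 ≈ 36.5998 → 36.60 cm.

36.60 cm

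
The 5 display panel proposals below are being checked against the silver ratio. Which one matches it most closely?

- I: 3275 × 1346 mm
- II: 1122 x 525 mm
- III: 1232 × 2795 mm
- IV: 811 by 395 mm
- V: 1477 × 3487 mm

I

Target silver ratio ≈ 2.414.
I: 2.433 (Δ0.019)  II: 2.137 (Δ0.277)  III: 2.269 (Δ0.145)  IV: 2.053 (Δ0.361)  V: 2.361 (Δ0.053)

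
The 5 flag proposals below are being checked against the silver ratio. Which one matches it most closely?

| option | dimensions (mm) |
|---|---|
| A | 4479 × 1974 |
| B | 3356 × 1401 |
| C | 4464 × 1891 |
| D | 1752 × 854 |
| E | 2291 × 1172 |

B

Ratios (long/short): A ≈ 2.269; B ≈ 2.395; C ≈ 2.361; D ≈ 2.052; E ≈ 1.955.
silver ratio ≈ 2.414; option B is nearest (Δ 0.019).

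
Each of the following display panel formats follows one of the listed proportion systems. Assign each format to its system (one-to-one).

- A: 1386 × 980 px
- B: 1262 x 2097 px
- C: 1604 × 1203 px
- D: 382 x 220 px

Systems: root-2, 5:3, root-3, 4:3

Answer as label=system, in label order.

A=root-2, B=5:3, C=4:3, D=root-3

A = 1386/980 ≈ 1.414 → root-2 (1.414)
B = 2097/1262 ≈ 1.662 → 5:3 (1.667)
C = 1604/1203 ≈ 1.333 → 4:3 (1.333)
D = 382/220 ≈ 1.736 → root-3 (1.732)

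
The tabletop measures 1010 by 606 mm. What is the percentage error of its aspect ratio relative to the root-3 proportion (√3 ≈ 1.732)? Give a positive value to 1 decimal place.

3.8%

Ratio = 1010 / 606 ≈ 1.6667.
Ideal root-3 ≈ 1.7321. |1.6667 − 1.7321| / 1.7321 ≈ 3.78% → 3.8%.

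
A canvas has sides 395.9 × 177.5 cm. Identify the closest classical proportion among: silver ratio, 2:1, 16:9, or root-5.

Ratio = 395.9 / 177.5 ≈ 2.230.
Distances: silver ratio 2.414 (Δ 0.184); 2:1 2.000 (Δ 0.230); 16:9 1.778 (Δ 0.452); root-5 2.236 (Δ 0.006).

root-5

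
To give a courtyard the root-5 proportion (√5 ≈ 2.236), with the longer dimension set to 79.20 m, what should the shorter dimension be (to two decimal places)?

root-5 ≈ 2.23607.
Shorter side = 79.20 ÷ 2.23607 ≈ 35.4193 → 35.42 m.

35.42 m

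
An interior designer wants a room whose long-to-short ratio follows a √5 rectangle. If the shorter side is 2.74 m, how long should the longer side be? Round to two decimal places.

root-5 ≈ 2.23607.
Longer side = 2.74 × 2.23607 ≈ 6.1268 → 6.13 m.

6.13 m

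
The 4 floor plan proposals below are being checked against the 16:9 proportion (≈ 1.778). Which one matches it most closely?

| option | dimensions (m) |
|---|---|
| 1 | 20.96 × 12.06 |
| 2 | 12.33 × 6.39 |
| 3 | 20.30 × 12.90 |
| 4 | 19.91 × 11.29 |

Target 16:9 ≈ 1.778.
1: 1.738 (Δ0.040)  2: 1.930 (Δ0.152)  3: 1.574 (Δ0.204)  4: 1.764 (Δ0.014)

4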